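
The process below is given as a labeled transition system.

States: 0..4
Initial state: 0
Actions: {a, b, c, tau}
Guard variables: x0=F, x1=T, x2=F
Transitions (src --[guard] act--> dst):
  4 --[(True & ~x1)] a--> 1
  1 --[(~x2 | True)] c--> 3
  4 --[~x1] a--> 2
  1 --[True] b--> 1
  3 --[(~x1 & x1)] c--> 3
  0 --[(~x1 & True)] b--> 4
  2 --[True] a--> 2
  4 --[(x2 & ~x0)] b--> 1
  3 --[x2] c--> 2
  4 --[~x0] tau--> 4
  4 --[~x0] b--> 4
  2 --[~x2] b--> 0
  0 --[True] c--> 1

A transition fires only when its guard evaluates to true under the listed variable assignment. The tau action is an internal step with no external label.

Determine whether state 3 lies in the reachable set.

Answer: REACHABLE

Analysis:
7 transition(s) survive guard evaluation.
Layer 0: {0}
Layer 1: {1}  total {0,1}
Layer 2: {3}  total {0,1,3}
Reachable = {0,1,3}
trace reaching 3: c·c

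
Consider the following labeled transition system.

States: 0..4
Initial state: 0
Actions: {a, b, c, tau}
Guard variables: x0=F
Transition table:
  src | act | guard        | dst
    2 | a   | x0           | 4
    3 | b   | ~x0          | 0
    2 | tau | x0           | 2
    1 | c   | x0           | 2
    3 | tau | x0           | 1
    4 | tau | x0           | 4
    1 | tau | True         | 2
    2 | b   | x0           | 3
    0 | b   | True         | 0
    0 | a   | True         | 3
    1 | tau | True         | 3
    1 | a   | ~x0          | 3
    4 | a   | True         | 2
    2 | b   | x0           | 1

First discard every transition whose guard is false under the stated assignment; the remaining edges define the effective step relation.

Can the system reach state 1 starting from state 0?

Answer: UNREACHABLE

Analysis:
After dropping false guards: 7 live edges.
L0 = {0}
L1 = {3}  total {0,3}
Reachable = {0,3}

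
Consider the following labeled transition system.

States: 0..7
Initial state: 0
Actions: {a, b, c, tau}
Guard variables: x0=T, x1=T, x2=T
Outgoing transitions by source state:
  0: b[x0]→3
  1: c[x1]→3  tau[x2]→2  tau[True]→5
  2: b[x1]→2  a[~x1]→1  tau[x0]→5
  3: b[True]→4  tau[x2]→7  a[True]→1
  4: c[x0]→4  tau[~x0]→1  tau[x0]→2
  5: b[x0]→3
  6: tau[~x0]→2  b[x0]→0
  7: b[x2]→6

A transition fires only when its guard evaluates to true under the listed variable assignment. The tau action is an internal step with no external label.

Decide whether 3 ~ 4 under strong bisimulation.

Answer: NOT BISIMILAR

Analysis:
Bisimulation quotient by refinement:
  π0 = {{0,1,2,3,4,5,6,7}}
  π1 = {{0,5,6,7},{1,4},{2},{3}}
  π2 = {{0,5},{1},{2},{3},{4},{6,7}}
  π3 = {{0,5},{1},{2},{3},{4},{6},{7}}
7 equivalence class(es) (converged in 4)
class of 3: {3}; class of 4: {4}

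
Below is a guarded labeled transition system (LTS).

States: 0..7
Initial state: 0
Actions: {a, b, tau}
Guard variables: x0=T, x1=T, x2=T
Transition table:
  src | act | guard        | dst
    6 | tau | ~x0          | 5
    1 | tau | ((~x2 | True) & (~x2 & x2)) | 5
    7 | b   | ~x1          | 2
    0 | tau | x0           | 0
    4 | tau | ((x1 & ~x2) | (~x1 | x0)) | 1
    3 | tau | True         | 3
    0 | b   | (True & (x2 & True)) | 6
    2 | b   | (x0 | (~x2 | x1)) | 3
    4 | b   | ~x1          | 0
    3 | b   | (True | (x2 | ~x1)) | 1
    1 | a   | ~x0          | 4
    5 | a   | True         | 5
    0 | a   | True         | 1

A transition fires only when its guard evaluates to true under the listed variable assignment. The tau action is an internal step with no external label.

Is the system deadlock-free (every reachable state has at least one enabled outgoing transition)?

R = {0,1,6}
  0: a→1  b→6  tau→0  [3 out]
  1: ∅  [deadlock]
  6: ∅  [deadlock]
trace reaching 1: a

Answer: DEADLOCK at state 1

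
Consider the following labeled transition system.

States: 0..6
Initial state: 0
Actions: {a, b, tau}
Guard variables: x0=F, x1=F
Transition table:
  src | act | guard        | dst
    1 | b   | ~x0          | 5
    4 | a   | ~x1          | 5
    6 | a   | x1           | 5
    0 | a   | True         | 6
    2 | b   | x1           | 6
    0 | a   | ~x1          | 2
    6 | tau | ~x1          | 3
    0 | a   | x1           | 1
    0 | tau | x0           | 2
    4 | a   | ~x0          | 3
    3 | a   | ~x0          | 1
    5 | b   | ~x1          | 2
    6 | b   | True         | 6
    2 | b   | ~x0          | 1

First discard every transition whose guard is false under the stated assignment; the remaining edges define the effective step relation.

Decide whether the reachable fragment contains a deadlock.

Reach set: {0,1,2,3,5,6}
  0: a→2  a→6  [deg 2]
  1: b→5  [deg 1]
  2: b→1  [deg 1]
  3: a→1  [deg 1]
  5: b→2  [deg 1]
  6: b→6  tau→3  [deg 2]

Answer: DEADLOCK-FREE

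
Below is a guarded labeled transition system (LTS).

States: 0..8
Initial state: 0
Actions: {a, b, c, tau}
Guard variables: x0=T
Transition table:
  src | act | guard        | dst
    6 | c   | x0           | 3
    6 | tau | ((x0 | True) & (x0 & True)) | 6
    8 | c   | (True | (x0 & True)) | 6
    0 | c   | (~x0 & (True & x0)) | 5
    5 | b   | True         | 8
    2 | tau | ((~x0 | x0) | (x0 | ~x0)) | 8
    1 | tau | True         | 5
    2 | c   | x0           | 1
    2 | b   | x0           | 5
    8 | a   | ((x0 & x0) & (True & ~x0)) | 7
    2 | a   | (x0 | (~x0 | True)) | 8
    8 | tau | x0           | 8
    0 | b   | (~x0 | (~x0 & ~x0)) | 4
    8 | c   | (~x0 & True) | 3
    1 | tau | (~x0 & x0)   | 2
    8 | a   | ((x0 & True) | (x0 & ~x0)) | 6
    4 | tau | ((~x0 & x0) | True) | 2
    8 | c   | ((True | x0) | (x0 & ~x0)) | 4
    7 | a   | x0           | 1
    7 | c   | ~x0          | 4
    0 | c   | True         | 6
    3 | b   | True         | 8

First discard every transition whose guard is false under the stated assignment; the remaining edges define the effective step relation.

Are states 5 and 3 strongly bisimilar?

Answer: BISIMILAR

Analysis:
Bisimulation quotient by refinement:
  P[0] = {{0,1,2,3,4,5,6,7,8}}
  P[1] = {{0},{1,4},{2},{3,5},{6},{7},{8}}
  P[2] = {{0},{1},{2},{3,5},{4},{6},{7},{8}}
Fixed point at round 3; 8 class(es).
5∈{3,5}, 3∈{3,5}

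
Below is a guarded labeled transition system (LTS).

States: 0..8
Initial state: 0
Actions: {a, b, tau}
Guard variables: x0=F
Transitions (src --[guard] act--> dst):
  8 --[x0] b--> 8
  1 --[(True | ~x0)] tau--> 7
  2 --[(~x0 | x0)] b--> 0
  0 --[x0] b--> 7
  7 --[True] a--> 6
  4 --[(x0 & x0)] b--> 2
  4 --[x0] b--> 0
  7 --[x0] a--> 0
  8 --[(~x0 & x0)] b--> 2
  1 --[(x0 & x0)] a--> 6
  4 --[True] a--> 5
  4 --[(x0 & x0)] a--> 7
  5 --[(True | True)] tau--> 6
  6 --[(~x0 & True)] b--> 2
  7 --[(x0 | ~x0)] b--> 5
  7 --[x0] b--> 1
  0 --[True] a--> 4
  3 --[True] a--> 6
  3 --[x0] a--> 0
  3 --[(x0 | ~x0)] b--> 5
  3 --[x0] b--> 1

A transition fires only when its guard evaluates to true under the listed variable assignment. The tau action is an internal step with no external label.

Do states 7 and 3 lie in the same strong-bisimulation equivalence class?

Bisimulation quotient by refinement:
  π0 = {{0,1,2,3,4,5,6,7,8}}
  π1 = {{0,4},{1,5},{2,6},{3,7},{8}}
  π2 = {{0},{1},{2},{3,7},{4},{5},{6},{8}}
stable after 3 split(s): 8 block(s)
7∈{3,7}, 3∈{3,7}

Answer: BISIMILAR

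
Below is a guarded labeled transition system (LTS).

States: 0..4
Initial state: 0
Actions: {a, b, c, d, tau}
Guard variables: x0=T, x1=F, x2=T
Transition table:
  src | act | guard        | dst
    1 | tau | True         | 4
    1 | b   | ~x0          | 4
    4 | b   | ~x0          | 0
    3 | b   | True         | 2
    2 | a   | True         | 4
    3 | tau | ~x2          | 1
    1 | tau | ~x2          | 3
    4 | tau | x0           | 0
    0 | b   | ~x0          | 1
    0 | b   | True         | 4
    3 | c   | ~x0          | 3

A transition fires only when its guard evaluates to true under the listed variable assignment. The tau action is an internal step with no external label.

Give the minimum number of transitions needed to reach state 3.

Breadth-first toward 3:
  L0 = {0}
  L1 = {4}
3 never appears.

Answer: UNREACHABLE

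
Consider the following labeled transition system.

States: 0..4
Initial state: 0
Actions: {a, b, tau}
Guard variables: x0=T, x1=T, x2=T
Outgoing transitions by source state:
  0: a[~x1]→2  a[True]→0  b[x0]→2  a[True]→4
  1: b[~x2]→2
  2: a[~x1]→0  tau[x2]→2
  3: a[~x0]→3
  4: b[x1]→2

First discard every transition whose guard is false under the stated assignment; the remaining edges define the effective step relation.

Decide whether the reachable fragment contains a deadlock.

Reach set: {0,2,4}
  0: a→0  a→4  b→2  [deg 3]
  2: tau→2  [deg 1]
  4: b→2  [deg 1]

Answer: DEADLOCK-FREE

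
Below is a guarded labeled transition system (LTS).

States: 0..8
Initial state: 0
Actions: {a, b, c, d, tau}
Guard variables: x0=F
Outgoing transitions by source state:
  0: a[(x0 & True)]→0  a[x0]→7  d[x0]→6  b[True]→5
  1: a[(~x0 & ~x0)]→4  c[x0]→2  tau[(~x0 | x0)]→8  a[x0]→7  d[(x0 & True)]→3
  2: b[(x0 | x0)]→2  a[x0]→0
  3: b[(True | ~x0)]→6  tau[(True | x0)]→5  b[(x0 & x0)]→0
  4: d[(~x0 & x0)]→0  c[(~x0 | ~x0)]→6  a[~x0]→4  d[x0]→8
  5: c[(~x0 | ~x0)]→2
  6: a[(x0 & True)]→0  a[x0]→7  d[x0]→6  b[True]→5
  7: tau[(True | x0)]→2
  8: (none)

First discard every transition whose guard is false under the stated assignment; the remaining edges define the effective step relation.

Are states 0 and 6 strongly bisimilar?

Bisimulation quotient by refinement:
  P[0] = {{0,1,2,3,4,5,6,7,8}}
  P[1] = {{0,6},{1},{2,8},{3},{4},{5},{7}}
stable after 2 split(s): 7 block(s)
class of 0: {0,6}; class of 6: {0,6}

Answer: BISIMILAR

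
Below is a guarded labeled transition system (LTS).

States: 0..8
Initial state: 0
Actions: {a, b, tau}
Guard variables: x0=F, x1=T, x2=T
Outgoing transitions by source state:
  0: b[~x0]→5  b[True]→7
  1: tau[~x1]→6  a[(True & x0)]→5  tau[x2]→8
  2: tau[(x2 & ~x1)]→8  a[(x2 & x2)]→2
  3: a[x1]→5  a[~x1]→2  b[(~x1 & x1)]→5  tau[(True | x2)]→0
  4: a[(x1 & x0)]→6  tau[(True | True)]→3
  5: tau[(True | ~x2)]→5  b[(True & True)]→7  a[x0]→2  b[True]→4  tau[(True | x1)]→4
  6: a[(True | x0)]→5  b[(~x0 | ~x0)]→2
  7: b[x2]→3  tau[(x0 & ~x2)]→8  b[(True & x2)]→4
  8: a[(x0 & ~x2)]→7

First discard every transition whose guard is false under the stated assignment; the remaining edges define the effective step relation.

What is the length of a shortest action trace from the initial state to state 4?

BFS to 4:
  Layer 0: {0}
  Layer 1: {5,7}
  Layer 2: {3,4}
4 enters at depth 2; path b·b

Answer: 2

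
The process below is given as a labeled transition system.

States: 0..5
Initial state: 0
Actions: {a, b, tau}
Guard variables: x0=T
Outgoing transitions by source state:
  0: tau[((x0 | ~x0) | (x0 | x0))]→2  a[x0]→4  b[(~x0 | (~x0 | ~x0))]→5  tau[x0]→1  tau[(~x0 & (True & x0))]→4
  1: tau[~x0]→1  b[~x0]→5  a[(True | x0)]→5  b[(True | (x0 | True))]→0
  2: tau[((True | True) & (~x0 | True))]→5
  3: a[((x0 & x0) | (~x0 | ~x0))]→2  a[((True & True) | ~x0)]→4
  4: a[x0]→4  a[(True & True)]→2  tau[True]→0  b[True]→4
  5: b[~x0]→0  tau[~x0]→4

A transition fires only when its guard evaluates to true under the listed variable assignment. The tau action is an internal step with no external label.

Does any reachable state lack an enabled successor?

Answer: DEADLOCK at state 5

Analysis:
R = {0,1,2,4,5}
  0: a→4  tau→1  tau→2  [3 out]
  1: a→5  b→0  [2 out]
  2: tau→5  [1 out]
  4: a→2  a→4  b→4  tau→0  [4 out]
  5: ∅  [no exit]
trace reaching 5: tau·a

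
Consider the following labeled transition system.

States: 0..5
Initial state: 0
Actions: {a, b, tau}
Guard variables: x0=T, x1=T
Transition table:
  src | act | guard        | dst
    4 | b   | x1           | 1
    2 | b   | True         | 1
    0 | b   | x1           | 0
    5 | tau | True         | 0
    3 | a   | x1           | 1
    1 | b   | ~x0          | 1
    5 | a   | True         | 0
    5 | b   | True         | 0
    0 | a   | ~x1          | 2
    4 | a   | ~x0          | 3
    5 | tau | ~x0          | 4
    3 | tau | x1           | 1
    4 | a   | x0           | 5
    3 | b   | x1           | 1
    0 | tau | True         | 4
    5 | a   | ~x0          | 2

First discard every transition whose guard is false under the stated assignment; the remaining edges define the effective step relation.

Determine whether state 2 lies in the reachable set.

Answer: UNREACHABLE

Working:
11 transition(s) survive guard evaluation.
Layer 0: {0}
Layer 1: {4}  total {0,4}
Layer 2: {1,5}  total {0,1,4,5}
Reach set: {0,1,4,5}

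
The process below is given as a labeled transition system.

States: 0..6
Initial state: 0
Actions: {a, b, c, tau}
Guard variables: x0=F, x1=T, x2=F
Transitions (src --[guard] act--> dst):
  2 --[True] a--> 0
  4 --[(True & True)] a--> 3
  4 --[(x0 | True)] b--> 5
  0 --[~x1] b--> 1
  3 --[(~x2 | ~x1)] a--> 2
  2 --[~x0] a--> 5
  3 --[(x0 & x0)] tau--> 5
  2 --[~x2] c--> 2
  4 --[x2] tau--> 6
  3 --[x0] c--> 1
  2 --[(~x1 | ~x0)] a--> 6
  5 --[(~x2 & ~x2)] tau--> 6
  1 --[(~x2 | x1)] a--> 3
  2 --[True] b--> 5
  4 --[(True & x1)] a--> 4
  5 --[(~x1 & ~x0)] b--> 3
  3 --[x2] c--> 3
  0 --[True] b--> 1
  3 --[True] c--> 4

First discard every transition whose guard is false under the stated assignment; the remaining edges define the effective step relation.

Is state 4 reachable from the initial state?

Answer: REACHABLE

Trace:
Guard filter leaves 13 enabled edge(s).
Layer 0: {0}
Layer 1: {1}  now seen {0,1}
Layer 2: {3}  now seen {0,1,3}
Layer 3: {2,4}  now seen {0,1,2,3,4}
Layer 4: {5,6}  now seen {0,1,2,3,4,5,6}
Reach set: {0,1,2,3,4,5,6}
Path to 4: b·a·c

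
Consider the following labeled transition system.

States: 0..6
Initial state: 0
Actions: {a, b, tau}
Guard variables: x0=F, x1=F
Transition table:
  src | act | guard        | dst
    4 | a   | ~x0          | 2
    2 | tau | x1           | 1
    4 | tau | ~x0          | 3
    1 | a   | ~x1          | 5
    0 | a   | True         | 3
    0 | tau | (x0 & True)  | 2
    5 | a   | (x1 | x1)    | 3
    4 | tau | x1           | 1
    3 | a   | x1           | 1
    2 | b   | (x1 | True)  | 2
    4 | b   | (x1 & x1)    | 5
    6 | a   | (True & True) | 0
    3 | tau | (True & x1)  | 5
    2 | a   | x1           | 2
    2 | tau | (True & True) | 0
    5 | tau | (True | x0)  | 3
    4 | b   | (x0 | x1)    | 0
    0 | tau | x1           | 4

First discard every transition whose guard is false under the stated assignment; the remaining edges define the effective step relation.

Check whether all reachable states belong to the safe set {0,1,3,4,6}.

Safe = {0,1,3,4,6}
Reachable = {0,3}
  0: ok
  3: ok

Answer: INVARIANT HOLDS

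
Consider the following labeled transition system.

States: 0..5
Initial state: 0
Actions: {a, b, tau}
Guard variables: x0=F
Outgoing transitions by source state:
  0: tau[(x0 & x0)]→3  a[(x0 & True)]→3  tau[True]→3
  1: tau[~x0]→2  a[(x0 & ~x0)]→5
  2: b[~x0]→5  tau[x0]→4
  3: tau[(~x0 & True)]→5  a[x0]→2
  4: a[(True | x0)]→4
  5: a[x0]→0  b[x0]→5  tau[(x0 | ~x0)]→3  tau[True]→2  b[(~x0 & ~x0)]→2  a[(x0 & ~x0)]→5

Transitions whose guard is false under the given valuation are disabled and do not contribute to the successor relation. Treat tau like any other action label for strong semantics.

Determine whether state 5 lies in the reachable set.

Answer: REACHABLE

Analysis:
After dropping false guards: 8 live edges.
depth 0: {0}
depth 1: {3}  now seen {0,3}
depth 2: {5}  now seen {0,3,5}
depth 3: {2}  now seen {0,2,3,5}
Reach set: {0,2,3,5}
witness 5: tau·tau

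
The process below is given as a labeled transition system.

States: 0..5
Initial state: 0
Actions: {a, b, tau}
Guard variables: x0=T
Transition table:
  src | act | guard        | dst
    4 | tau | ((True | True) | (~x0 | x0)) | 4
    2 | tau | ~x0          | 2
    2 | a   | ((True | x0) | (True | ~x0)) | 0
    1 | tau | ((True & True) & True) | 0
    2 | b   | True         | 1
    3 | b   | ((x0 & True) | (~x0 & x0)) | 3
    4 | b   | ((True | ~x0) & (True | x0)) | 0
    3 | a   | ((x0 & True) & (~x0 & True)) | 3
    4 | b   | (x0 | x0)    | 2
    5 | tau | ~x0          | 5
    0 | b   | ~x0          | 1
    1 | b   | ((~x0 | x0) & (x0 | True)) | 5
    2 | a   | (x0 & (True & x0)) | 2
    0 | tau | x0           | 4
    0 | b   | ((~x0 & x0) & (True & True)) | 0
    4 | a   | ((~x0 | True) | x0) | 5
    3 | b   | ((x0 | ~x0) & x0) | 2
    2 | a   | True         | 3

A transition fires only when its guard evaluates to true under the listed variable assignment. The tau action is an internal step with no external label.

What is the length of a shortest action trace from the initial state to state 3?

Answer: 3

Trace:
BFS to 3:
  Layer 0: {0}
  Layer 1: {4}
  Layer 2: {2,5}
  Layer 3: {1,3}
first hit 3 at d=3 via tau·b·a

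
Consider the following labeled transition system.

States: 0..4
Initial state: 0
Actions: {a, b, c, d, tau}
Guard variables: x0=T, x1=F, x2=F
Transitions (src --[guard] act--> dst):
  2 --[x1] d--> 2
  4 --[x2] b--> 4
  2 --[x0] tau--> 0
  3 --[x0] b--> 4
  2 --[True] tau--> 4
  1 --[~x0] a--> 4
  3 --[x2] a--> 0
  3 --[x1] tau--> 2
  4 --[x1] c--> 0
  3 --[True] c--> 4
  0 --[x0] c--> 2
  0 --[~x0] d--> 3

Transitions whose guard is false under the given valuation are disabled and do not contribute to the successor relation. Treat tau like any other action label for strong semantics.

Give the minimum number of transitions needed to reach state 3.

Breadth-first toward 3:
  Layer 0: {0}
  Layer 1: {2}
  Layer 2: {4}
3 never appears.

Answer: UNREACHABLE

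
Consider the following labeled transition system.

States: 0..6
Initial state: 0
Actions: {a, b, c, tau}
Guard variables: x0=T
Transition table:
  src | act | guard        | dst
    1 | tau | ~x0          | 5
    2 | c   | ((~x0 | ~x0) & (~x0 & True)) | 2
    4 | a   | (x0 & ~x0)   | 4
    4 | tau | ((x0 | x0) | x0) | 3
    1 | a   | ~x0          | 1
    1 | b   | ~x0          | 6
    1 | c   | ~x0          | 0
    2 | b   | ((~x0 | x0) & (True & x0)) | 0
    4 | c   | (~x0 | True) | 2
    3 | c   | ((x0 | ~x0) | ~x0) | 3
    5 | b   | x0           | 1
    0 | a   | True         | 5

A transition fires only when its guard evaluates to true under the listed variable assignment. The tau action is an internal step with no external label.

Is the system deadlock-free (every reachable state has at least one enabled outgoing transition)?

Answer: DEADLOCK at state 1

Analysis:
R = {0,1,5}
  0: a→5  [1 exit(s)]
  1: ∅  [no exit]
  5: b→1  [1 exit(s)]
trace reaching 1: a·b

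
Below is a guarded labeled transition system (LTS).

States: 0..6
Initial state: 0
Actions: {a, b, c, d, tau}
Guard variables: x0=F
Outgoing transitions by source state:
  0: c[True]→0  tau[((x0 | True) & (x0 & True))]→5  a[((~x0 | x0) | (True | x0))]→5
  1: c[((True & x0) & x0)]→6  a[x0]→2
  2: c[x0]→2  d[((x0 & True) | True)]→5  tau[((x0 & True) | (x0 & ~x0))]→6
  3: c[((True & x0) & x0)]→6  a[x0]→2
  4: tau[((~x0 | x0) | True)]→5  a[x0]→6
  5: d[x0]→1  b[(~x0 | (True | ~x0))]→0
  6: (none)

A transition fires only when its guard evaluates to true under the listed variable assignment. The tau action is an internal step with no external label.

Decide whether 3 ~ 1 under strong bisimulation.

Bisimulation quotient by refinement:
  round 0: {{0,1,2,3,4,5,6}}
  round 1: {{0},{1,3,6},{2},{4},{5}}
5 equivalence class(es) (converged in 2)
[3]={1,3,6}  [1]={1,3,6}

Answer: BISIMILAR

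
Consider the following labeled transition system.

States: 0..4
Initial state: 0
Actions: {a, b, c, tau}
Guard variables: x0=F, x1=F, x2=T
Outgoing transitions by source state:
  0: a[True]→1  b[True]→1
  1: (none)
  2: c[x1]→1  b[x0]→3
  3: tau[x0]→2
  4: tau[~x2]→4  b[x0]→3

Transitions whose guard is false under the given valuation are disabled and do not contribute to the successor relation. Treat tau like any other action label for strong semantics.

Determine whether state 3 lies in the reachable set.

2 transition(s) survive guard evaluation.
L0 = {0}
L1 = {1}  now seen {0,1}
Reachable = {0,1}

Answer: UNREACHABLE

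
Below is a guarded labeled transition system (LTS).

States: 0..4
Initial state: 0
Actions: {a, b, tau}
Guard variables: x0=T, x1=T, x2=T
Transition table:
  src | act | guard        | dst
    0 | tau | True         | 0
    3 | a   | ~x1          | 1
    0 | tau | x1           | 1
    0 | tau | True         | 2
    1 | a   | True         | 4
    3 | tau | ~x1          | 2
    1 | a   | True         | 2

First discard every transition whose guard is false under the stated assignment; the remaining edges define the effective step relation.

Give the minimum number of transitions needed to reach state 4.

BFS to 4:
  depth 0: {0}
  depth 1: {1,2}
  depth 2: {4}
first hit 4 at d=2 via tau·a

Answer: 2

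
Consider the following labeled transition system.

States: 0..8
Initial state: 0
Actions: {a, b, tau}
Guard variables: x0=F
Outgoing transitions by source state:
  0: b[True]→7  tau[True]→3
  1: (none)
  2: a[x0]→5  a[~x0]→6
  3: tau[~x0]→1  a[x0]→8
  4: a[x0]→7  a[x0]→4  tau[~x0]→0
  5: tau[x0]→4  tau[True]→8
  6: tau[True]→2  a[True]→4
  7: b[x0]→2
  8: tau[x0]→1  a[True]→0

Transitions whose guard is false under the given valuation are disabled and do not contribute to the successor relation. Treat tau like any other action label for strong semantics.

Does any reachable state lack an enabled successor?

Reachable = {0,1,3,7}
  0: b→7  tau→3  [2 out]
  1: ∅  [STUCK]
  3: tau→1  [1 out]
  7: ∅  [STUCK]
witness 1: tau·tau

Answer: DEADLOCK at state 1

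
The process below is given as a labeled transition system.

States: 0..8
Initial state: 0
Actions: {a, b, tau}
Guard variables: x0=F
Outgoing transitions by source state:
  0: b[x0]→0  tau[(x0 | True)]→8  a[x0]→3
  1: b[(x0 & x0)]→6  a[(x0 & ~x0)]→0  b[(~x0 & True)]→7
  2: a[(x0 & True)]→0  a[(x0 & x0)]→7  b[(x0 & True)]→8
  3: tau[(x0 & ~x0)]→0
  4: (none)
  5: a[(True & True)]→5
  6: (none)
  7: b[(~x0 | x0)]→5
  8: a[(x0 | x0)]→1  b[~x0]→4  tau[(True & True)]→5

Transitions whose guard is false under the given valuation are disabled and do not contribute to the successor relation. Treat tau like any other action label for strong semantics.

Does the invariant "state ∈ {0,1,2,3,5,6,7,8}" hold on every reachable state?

Safe = {0,1,2,3,5,6,7,8}
R = {0,4,5,8}
  0: ok
  4: VIOLATES
  5: ok
  8: ok
witness against invariant: tau·b → 4

Answer: INVARIANT VIOLATED at state 4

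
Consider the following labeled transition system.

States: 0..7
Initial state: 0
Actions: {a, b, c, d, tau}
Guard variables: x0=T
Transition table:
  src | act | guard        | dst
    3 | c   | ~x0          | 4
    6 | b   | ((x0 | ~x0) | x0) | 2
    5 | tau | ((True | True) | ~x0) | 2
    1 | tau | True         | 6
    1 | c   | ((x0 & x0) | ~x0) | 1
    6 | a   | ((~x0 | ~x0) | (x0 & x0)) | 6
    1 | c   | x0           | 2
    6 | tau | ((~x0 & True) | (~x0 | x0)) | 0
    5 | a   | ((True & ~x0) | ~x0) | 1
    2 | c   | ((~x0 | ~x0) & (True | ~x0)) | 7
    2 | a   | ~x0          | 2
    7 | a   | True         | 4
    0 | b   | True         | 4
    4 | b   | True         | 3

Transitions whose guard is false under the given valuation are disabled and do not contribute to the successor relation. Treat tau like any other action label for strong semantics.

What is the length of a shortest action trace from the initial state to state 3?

Answer: 2

Trace:
Layered search for 3:
  Layer 0: {0}
  Layer 1: {4}
  Layer 2: {3}
first hit 3 at d=2 via b·b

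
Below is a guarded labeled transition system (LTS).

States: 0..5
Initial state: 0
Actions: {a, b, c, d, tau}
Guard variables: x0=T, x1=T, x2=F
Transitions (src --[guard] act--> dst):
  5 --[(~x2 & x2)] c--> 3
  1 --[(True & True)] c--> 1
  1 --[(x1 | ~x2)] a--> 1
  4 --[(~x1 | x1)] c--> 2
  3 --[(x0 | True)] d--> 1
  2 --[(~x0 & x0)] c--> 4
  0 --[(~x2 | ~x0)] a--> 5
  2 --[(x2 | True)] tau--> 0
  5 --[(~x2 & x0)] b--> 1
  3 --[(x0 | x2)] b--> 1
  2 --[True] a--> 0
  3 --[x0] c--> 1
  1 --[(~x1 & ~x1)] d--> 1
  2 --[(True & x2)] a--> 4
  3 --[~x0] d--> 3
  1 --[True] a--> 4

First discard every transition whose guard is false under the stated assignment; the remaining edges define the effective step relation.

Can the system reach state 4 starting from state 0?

11 transition(s) survive guard evaluation.
L0 = {0}
L1 = {5}  cumulative {0,5}
L2 = {1}  cumulative {0,1,5}
L3 = {4}  cumulative {0,1,4,5}
L4 = {2}  cumulative {0,1,2,4,5}
Reach set: {0,1,2,4,5}
trace reaching 4: a·b·a

Answer: REACHABLE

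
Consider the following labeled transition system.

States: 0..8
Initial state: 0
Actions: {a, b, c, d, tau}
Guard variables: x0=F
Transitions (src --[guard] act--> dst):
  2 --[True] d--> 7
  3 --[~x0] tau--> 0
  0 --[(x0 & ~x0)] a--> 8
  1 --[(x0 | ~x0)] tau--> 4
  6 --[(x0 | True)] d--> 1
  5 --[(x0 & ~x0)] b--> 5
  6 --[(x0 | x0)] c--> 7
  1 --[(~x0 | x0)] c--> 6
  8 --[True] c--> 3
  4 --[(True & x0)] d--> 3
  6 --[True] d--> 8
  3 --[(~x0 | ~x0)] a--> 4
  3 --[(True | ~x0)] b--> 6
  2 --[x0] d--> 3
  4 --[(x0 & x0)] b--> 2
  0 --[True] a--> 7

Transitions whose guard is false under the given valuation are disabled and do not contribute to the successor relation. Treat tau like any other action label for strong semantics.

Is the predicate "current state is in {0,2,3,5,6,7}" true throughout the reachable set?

Safe = {0,2,3,5,6,7}
R = {0,7}
  0: ✓
  7: ✓

Answer: INVARIANT HOLDS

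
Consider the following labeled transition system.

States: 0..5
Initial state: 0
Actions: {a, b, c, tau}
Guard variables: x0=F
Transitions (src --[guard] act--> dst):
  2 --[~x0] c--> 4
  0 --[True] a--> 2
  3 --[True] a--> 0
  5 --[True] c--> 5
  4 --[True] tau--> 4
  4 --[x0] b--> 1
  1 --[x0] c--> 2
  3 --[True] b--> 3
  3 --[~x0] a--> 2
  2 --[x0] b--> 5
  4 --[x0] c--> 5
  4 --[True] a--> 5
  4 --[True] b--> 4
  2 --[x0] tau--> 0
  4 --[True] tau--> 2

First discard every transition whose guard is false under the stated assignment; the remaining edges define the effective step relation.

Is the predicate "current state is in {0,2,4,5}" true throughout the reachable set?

Inv-set: {0,2,4,5}
Reach set: {0,2,4,5}
  0: ok
  2: ok
  4: ok
  5: ok

Answer: INVARIANT HOLDS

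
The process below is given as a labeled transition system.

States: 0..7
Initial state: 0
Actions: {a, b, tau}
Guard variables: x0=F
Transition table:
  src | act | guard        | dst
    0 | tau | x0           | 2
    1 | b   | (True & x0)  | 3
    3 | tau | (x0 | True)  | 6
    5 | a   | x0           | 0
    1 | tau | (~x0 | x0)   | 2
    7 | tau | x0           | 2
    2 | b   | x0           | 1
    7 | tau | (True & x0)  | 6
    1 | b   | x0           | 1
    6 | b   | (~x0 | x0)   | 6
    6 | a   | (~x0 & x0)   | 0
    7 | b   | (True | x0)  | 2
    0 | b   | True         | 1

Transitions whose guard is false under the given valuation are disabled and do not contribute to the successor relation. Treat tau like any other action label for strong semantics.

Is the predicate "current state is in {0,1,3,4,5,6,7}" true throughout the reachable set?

Inv-set: {0,1,3,4,5,6,7}
Reach set: {0,1,2}
  0: safe
  1: safe
  2: outside
witness against invariant: b·tau → 2

Answer: INVARIANT VIOLATED at state 2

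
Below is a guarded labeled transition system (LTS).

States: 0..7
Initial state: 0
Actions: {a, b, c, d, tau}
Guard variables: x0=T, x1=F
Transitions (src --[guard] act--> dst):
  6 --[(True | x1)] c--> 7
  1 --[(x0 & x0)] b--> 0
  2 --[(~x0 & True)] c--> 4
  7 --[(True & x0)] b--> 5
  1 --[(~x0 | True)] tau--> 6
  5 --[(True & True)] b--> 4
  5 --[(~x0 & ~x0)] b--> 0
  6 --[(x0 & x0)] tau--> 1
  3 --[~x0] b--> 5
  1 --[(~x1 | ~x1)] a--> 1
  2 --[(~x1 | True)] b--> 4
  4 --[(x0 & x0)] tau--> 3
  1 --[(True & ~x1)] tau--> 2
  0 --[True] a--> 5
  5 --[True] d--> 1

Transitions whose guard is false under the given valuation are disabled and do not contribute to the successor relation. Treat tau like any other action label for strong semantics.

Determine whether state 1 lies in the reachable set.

Answer: REACHABLE

Trace:
Guard filter leaves 12 enabled edge(s).
depth 0: {0}
depth 1: {5}  total {0,5}
depth 2: {1,4}  total {0,1,4,5}
depth 3: {2,3,6}  total {0,1,2,3,4,5,6}
depth 4: {7}  total {0,1,2,3,4,5,6,7}
R = {0,1,2,3,4,5,6,7}
witness 1: a·d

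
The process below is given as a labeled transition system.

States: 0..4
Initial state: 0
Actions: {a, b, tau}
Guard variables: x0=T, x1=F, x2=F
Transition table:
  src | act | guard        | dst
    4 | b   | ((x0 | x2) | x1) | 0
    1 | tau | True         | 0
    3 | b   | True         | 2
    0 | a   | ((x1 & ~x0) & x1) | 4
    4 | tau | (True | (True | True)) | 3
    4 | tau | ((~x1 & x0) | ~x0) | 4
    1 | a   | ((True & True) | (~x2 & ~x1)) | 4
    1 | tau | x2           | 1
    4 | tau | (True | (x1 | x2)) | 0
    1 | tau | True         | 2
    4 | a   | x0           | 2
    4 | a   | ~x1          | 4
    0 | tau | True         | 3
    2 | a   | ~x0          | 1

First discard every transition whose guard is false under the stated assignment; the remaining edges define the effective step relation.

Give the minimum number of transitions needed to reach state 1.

Answer: UNREACHABLE

Analysis:
Breadth-first toward 1:
  L0 = {0}
  L1 = {3}
  L2 = {2}
1 never appears.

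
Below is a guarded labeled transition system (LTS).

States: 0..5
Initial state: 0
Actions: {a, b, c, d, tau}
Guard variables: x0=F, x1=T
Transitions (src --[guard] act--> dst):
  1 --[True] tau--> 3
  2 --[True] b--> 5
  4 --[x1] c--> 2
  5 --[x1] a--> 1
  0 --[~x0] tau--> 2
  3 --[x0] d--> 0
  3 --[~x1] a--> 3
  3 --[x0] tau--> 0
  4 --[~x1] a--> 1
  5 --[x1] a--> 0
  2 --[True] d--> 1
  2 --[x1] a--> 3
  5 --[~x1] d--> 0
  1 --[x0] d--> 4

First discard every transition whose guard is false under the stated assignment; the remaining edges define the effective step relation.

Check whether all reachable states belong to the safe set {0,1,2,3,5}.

Answer: INVARIANT HOLDS

Trace:
Allowed set {0,1,2,3,5}
R = {0,1,2,3,5}
  0: ok
  1: ok
  2: ok
  3: ok
  5: ok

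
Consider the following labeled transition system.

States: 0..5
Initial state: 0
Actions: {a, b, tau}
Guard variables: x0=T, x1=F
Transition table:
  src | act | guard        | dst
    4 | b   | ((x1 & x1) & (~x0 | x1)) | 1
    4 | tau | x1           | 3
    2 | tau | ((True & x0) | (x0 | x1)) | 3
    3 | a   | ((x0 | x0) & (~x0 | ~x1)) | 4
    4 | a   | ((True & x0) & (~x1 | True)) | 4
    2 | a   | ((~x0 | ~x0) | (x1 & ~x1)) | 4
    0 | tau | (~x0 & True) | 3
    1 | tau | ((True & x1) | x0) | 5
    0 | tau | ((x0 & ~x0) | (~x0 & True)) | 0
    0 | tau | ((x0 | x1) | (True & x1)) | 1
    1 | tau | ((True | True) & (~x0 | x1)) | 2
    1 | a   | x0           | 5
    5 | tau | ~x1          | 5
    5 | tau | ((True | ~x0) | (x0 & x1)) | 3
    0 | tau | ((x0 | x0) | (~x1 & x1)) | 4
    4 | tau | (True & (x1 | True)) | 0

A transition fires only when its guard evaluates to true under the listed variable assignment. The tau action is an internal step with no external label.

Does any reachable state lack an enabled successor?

Answer: DEADLOCK-FREE

Analysis:
Reach set: {0,1,3,4,5}
  0: tau→1  tau→4  [2 exit(s)]
  1: a→5  tau→5  [2 exit(s)]
  3: a→4  [1 exit(s)]
  4: a→4  tau→0  [2 exit(s)]
  5: tau→3  tau→5  [2 exit(s)]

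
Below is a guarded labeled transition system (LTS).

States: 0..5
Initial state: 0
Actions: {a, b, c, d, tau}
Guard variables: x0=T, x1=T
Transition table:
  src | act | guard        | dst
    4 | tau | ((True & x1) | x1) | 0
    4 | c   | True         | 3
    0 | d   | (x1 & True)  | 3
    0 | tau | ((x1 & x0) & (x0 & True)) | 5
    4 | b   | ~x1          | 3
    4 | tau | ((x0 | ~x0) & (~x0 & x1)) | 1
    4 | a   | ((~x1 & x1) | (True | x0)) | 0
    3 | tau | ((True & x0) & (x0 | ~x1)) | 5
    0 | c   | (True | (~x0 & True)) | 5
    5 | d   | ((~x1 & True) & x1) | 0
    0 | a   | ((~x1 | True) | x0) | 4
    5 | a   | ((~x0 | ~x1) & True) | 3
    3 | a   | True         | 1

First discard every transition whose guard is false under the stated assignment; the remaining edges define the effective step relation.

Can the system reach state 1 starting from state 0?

Answer: REACHABLE

Working:
9 transition(s) survive guard evaluation.
depth 0: {0}
depth 1: {3,4,5}  total {0,3,4,5}
depth 2: {1}  total {0,1,3,4,5}
Reachable = {0,1,3,4,5}
trace reaching 1: d·a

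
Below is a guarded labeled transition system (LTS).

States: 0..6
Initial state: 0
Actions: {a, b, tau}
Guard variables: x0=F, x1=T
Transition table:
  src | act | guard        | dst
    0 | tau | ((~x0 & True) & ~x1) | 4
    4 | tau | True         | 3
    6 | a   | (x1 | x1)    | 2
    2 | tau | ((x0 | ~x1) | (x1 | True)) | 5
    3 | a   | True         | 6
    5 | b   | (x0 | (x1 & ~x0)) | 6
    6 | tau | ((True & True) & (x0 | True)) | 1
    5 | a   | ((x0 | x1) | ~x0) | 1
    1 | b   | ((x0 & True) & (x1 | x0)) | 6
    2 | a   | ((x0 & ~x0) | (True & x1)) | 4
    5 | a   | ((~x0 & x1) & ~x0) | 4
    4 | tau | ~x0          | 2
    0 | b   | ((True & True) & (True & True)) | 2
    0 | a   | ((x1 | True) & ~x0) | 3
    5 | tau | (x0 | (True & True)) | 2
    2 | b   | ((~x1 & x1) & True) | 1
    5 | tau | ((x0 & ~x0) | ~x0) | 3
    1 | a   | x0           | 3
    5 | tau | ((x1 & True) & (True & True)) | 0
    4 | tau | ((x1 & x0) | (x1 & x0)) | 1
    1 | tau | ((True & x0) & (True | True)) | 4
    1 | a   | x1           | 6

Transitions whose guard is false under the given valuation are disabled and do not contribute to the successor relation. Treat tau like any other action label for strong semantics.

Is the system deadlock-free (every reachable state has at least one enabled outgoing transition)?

Answer: DEADLOCK-FREE

Analysis:
R = {0,1,2,3,4,5,6}
  0: a→3  b→2  [2 out]
  1: a→6  [1 out]
  2: a→4  tau→5  [2 out]
  3: a→6  [1 out]
  4: tau→2  tau→3  [2 out]
  5: a→1  a→4  b→6  tau→0  tau→2  tau→3  [6 out]
  6: a→2  tau→1  [2 out]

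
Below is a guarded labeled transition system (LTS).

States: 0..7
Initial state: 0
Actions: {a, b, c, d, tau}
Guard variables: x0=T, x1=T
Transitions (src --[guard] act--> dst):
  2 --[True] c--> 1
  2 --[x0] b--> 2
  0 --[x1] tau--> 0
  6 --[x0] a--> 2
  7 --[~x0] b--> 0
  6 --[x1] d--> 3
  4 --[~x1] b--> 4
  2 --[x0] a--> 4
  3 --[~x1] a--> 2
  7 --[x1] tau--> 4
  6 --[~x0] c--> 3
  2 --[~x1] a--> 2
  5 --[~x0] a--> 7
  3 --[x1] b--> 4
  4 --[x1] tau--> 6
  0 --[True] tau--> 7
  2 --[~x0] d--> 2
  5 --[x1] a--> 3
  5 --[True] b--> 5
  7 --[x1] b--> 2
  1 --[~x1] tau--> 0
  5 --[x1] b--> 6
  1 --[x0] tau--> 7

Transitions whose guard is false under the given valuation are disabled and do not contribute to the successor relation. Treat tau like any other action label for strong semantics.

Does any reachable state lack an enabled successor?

Reachable = {0,1,2,3,4,6,7}
  0: tau→0  tau→7  [2 exit(s)]
  1: tau→7  [1 exit(s)]
  2: a→4  b→2  c→1  [3 exit(s)]
  3: b→4  [1 exit(s)]
  4: tau→6  [1 exit(s)]
  6: a→2  d→3  [2 exit(s)]
  7: b→2  tau→4  [2 exit(s)]

Answer: DEADLOCK-FREE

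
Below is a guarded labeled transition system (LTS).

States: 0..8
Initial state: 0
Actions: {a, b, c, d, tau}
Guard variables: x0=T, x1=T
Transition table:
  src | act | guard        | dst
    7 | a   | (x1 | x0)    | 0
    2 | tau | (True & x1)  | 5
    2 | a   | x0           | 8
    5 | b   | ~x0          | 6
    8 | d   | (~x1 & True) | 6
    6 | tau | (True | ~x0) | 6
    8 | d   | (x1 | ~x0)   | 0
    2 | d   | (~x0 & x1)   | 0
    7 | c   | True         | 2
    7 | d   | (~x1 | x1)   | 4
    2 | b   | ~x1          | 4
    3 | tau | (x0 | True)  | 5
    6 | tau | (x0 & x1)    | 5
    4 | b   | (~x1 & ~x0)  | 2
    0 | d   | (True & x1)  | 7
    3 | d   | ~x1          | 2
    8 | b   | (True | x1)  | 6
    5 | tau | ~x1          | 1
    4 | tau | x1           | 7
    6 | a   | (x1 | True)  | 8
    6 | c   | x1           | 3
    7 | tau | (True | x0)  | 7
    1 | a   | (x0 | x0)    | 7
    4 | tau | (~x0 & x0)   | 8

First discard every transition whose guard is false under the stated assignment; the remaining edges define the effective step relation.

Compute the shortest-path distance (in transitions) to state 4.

Breadth-first toward 4:
  Layer 0: {0}
  Layer 1: {7}
  Layer 2: {2,4}
first hit 4 at d=2 via d·d

Answer: 2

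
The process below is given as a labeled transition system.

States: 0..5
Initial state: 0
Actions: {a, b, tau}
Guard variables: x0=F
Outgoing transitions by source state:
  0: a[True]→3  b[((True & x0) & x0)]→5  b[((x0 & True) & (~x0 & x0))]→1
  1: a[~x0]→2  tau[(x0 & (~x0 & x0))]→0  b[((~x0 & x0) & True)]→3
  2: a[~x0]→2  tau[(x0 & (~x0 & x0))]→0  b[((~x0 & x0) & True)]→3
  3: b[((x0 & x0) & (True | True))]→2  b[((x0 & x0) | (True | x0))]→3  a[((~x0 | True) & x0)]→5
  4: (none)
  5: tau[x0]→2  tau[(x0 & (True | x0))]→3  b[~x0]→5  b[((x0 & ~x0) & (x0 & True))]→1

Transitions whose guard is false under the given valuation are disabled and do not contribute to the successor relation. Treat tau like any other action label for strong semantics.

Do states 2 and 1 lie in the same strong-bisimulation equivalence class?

Compute ~ classes (split until stable):
  P[0] = {{0,1,2,3,4,5}}
  P[1] = {{0,1,2},{3,5},{4}}
  P[2] = {{0},{1,2},{3,5},{4}}
Fixed point at round 3; 4 class(es).
2∈{1,2}, 1∈{1,2}

Answer: BISIMILAR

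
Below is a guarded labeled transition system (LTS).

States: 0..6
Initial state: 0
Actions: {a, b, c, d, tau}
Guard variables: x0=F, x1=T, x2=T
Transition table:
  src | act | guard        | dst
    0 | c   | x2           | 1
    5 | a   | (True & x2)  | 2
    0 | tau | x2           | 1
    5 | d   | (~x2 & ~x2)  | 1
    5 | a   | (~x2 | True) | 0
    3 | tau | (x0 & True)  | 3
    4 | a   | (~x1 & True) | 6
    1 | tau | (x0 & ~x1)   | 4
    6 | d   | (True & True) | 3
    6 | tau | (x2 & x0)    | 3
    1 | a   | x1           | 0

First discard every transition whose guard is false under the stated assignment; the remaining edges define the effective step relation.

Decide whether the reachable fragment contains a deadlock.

Reachable = {0,1}
  0: c→1  tau→1  [2 exit(s)]
  1: a→0  [1 exit(s)]

Answer: DEADLOCK-FREE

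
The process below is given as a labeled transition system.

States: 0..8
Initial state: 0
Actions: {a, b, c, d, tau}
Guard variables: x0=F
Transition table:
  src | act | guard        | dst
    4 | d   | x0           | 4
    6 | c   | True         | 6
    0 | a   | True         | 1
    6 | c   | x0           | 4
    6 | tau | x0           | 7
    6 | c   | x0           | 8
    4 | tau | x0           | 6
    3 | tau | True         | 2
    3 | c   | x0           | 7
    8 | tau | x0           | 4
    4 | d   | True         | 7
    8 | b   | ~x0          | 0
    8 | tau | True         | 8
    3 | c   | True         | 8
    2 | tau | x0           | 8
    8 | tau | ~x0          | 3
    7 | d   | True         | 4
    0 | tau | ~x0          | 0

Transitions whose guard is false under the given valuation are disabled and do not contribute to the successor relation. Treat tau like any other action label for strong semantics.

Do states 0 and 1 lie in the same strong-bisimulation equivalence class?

Compute ~ classes (split until stable):
  P[0] = {{0,1,2,3,4,5,6,7,8}}
  P[1] = {{0},{1,2,5},{3},{4,7},{6},{8}}
Fixed point at round 2; 6 class(es).
class of 0: {0}; class of 1: {1,2,5}

Answer: NOT BISIMILAR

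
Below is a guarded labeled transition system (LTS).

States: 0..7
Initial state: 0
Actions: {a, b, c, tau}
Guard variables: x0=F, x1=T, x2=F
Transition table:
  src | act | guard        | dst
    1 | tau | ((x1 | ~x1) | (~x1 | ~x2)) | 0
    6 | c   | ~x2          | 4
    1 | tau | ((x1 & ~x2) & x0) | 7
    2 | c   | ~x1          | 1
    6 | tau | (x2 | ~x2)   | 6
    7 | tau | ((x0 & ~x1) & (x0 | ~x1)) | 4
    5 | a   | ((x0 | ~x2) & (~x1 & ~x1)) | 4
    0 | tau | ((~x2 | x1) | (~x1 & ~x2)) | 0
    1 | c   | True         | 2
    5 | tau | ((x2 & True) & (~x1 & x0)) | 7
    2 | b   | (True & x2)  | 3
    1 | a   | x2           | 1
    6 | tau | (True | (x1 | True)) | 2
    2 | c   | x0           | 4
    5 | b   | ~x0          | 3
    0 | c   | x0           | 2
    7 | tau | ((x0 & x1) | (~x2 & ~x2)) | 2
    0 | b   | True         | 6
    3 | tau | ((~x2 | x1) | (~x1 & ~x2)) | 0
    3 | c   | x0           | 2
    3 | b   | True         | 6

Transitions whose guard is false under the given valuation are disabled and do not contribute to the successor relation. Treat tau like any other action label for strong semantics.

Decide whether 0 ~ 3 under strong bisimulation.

Compute ~ classes (split until stable):
  round 0: {{0,1,2,3,4,5,6,7}}
  round 1: {{0,3},{1,6},{2,4},{5},{7}}
  round 2: {{0,3},{1},{2,4},{5},{6},{7}}
Fixed point at round 3; 6 class(es).
0∈{0,3}, 3∈{0,3}

Answer: BISIMILAR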